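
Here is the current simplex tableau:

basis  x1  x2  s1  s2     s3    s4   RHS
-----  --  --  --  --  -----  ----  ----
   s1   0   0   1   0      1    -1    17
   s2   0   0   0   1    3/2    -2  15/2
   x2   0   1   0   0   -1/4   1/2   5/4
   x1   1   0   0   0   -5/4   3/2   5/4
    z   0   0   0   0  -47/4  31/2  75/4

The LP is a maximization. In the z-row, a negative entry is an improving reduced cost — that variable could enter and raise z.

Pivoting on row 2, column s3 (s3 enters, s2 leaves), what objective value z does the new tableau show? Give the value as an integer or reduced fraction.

Minimum ratio for s3: (15/2)/(3/2) = 5.
z changes by −(z-row coeff of s3)·ratio = −(-47/4)·5 = 235/4.
New z = 75/4 + (235/4) = 155/2.

155/2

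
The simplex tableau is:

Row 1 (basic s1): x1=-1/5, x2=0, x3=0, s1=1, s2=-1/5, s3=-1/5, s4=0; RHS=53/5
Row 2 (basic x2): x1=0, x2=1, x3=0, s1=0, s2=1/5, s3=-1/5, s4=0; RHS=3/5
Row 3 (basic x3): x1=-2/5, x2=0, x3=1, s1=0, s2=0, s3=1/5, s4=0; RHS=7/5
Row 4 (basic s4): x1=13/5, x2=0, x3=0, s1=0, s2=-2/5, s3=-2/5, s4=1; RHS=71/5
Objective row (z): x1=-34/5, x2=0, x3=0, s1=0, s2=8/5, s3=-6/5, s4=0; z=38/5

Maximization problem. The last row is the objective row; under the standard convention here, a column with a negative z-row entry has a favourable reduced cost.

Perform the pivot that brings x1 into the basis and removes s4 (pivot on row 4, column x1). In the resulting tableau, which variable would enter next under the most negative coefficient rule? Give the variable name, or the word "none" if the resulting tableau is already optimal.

Pivot element 13/5. New z-row = old z-row − (-34/5)·(row 4/(13/5)).
Updated z-row coefficients: x1: 0, x2: 0, x3: 0, s1: 0, s2: 36/65, s3: -146/65, s4: 34/13.
The most negative is -146/65 in column s3, so s3 would enter next.

s3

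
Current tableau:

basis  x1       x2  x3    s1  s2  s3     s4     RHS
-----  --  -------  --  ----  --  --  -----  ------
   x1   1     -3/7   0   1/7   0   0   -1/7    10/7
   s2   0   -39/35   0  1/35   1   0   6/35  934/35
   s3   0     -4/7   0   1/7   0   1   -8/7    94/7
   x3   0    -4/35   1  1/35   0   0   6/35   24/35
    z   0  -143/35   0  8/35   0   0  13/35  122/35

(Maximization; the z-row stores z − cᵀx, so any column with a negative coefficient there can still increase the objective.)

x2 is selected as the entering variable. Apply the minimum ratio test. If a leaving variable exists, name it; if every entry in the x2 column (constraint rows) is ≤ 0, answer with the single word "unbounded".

unbounded

x2-column entries: row 1: -3/7, row 2: -39/35, row 3: -4/7, row 4: -4/35. All ≤ 0, so x2 can increase without bound; the LP is unbounded in this direction.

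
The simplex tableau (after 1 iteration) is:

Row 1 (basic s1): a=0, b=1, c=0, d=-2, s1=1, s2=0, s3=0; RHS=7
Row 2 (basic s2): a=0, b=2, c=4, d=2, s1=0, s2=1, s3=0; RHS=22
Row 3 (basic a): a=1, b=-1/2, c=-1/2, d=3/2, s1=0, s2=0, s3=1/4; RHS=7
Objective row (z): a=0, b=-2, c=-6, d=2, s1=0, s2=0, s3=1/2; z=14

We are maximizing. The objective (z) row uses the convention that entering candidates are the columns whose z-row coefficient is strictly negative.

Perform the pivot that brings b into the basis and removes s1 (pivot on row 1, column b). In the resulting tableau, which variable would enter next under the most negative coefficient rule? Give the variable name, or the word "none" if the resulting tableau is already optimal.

Pivot element 1. New z-row = old z-row − (-2)·(row 1/1).
Updated z-row coefficients: a: 0, b: 0, c: -6, d: -2, s1: 2, s2: 0, s3: 1/2.
The most negative is -6 in column c, so c would enter next.

c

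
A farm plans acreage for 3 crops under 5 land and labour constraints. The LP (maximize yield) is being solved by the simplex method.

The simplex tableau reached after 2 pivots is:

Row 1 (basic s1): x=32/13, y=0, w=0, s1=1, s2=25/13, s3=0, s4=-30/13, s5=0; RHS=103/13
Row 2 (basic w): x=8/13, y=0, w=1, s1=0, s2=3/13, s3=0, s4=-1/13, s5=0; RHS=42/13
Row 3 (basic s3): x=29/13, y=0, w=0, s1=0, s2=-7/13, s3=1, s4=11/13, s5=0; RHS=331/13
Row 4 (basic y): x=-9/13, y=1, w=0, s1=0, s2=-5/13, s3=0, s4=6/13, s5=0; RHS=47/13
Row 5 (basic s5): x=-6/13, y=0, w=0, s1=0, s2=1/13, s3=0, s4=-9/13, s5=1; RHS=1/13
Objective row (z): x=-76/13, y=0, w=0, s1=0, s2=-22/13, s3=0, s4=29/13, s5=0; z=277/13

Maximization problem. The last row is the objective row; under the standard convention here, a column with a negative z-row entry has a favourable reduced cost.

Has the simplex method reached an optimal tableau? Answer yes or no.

no

Column x has objective-row coefficient -76/13, which is negative; an improving pivot exists, so not yet optimal.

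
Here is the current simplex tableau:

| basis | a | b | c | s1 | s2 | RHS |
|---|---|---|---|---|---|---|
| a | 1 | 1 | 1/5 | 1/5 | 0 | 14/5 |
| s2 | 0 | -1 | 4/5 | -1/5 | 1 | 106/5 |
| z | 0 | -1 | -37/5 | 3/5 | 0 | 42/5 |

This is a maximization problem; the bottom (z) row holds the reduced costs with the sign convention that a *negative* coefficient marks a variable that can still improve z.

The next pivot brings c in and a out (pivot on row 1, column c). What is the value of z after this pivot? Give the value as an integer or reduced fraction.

Minimum ratio for c: (14/5)/(1/5) = 14.
z changes by −(z-row coeff of c)·ratio = −(-37/5)·14 = 518/5.
New z = 42/5 + (518/5) = 112.

112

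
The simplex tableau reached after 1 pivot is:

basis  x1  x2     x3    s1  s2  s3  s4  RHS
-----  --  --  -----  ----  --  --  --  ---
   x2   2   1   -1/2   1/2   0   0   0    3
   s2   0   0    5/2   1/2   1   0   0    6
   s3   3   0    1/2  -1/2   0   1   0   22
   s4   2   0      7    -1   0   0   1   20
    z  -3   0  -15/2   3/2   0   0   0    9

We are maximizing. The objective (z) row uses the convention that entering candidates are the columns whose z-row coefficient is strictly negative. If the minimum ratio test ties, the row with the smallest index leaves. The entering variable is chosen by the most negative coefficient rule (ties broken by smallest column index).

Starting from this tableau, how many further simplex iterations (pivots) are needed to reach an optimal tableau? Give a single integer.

3

pivot: x3 in, s2 out → z = 27
pivot: x1 in, s4 out → z = 159/5
pivot: s2 in, x2 out → z = 161/5
No improving column remains; optimal.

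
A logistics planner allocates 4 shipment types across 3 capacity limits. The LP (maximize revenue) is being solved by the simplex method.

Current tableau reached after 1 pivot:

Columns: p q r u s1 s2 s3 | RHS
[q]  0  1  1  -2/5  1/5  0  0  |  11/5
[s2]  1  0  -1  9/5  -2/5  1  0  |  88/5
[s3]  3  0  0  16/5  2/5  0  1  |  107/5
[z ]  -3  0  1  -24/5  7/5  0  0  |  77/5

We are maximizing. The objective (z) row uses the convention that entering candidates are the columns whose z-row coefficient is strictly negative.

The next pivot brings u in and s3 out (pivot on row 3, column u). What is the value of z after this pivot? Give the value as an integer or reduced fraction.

Minimum ratio for u: (107/5)/(16/5) = 107/16.
z changes by −(z-row coeff of u)·ratio = −(-24/5)·(107/16) = 321/10.
New z = 77/5 + (321/10) = 95/2.

95/2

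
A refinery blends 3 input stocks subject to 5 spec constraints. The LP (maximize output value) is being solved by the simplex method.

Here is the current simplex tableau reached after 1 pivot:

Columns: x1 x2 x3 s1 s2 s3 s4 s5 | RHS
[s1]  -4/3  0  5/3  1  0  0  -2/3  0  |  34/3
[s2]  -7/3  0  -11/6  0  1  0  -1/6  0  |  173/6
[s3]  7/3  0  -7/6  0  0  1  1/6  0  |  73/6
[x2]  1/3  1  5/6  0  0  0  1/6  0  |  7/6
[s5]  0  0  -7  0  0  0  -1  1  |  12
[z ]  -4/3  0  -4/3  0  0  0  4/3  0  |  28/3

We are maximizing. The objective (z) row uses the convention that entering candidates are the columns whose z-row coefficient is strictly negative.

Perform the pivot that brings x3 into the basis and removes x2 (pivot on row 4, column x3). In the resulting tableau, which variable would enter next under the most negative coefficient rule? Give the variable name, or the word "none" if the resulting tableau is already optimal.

x1

Pivot element 5/6. New z-row = old z-row − (-4/3)·(row 4/(5/6)).
Updated z-row coefficients: x1: -4/5, x2: 8/5, x3: 0, s1: 0, s2: 0, s3: 0, s4: 8/5, s5: 0.
The most negative is -4/5 in column x1, so x1 would enter next.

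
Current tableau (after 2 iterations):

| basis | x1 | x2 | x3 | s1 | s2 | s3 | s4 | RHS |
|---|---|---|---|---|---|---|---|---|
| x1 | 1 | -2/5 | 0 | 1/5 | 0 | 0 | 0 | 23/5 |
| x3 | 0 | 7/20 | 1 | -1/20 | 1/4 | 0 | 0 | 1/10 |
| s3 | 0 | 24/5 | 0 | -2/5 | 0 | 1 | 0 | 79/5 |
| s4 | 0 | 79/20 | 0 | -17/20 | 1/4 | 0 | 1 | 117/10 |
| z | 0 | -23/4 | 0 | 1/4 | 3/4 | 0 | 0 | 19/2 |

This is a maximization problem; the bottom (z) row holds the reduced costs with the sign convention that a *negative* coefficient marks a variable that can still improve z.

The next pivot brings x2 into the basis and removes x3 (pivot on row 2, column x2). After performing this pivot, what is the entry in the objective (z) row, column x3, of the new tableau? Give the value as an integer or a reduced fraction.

Pivot element is row 2, column x2: 7/20.
Normalize row 2: new (row 2, x3) = 1/(7/20) = 20/7.
z-row ← z-row − (-23/4)·(new row 2): 0 − (-23/4)·(20/7) = 115/7.

115/7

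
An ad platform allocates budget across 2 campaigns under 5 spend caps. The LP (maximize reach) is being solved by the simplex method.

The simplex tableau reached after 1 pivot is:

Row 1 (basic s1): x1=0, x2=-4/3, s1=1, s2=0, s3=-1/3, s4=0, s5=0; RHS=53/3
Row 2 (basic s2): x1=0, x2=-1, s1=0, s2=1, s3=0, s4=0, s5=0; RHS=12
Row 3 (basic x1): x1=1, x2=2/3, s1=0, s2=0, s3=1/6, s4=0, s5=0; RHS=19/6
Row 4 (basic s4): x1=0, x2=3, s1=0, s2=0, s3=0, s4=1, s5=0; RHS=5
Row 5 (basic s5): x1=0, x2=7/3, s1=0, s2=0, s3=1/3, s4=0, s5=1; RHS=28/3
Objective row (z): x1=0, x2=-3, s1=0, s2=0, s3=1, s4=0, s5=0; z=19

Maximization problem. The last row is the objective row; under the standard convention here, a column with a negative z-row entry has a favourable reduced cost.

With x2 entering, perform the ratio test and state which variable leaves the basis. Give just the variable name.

Ratios: row 1 (s1): entry -4/3 ≤ 0, skip; row 2 (s2): entry -1 ≤ 0, skip; row 3 (x1): (19/6)/(2/3) = 19/4; row 4 (s4): 5/3 = 5/3; row 5 (s5): (28/3)/(7/3) = 4.
Minimum ratio 5/3 is in the s4 row, so s4 leaves.

s4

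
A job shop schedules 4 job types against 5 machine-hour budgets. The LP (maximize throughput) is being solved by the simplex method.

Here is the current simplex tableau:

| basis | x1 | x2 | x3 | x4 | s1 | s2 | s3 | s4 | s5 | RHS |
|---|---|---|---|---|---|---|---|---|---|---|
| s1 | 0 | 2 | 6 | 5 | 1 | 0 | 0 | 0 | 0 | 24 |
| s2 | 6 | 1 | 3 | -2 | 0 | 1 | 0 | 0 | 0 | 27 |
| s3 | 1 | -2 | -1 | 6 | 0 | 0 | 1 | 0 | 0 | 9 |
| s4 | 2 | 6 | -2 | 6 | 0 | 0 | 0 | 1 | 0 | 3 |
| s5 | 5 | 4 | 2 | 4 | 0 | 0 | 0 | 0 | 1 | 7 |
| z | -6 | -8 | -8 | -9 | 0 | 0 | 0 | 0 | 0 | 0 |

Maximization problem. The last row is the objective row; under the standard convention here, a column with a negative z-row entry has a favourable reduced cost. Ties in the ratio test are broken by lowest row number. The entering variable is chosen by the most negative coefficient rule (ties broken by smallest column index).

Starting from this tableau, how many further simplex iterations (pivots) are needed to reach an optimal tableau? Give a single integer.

3

pivot: x4 in, s4 out → z = 9/2
pivot: x3 in, s5 out → z = 21
pivot: s4 in, x4 out → z = 28
No improving column remains; optimal.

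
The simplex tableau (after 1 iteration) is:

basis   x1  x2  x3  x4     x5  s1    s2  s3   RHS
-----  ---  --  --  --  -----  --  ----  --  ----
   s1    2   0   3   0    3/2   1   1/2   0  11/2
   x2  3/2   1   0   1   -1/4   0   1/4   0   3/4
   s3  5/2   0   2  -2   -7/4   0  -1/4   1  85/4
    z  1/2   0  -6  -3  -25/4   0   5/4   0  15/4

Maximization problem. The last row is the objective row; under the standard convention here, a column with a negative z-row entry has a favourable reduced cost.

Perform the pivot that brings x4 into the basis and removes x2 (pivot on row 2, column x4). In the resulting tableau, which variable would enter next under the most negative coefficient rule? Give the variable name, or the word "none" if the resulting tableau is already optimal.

x5

Pivot element 1. New z-row = old z-row − (-3)·(row 2/1).
Updated z-row coefficients: x1: 5, x2: 3, x3: -6, x4: 0, x5: -7, s1: 0, s2: 2, s3: 0.
The most negative is -7 in column x5, so x5 would enter next.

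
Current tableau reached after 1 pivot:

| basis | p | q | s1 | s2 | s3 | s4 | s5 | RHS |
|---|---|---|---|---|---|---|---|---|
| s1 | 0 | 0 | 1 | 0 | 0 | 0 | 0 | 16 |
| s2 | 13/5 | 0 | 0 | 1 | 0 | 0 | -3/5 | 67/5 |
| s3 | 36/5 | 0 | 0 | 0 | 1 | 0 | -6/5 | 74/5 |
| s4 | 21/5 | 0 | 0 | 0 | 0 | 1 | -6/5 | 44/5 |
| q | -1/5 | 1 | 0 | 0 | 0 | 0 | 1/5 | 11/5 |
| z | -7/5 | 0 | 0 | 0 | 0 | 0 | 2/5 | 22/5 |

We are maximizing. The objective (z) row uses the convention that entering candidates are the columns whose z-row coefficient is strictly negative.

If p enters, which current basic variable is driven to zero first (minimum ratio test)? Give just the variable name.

s3

Ratios: row 1 (s1): entry 0 ≤ 0, skip; row 2 (s2): (67/5)/(13/5) = 67/13; row 3 (s3): (74/5)/(36/5) = 37/18; row 4 (s4): (44/5)/(21/5) = 44/21; row 5 (q): entry -1/5 ≤ 0, skip.
Minimum ratio 37/18 is in the s3 row, so s3 leaves.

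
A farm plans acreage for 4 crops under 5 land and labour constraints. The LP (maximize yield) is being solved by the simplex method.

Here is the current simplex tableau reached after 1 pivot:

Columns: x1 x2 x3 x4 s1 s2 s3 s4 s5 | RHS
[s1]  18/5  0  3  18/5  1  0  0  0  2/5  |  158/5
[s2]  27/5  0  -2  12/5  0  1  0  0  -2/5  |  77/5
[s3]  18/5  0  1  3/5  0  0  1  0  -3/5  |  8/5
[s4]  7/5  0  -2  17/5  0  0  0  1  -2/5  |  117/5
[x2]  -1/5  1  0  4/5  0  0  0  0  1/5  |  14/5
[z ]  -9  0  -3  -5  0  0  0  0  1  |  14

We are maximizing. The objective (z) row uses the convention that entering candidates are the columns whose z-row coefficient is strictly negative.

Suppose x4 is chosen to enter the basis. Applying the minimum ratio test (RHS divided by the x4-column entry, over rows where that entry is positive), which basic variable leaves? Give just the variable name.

s3

Ratios: row 1 (s1): (158/5)/(18/5) = 79/9; row 2 (s2): (77/5)/(12/5) = 77/12; row 3 (s3): (8/5)/(3/5) = 8/3; row 4 (s4): (117/5)/(17/5) = 117/17; row 5 (x2): (14/5)/(4/5) = 7/2.
Minimum ratio 8/3 is in the s3 row, so s3 leaves.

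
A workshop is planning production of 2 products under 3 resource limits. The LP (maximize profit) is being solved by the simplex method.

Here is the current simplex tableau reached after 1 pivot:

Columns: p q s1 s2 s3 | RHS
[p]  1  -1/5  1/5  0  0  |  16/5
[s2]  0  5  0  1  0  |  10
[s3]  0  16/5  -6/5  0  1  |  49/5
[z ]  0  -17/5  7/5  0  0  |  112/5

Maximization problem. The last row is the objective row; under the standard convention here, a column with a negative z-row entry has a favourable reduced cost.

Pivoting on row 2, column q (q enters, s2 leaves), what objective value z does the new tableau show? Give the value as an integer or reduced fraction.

Minimum ratio for q: 10/5 = 2.
z changes by −(z-row coeff of q)·ratio = −(-17/5)·2 = 34/5.
New z = 112/5 + (34/5) = 146/5.

146/5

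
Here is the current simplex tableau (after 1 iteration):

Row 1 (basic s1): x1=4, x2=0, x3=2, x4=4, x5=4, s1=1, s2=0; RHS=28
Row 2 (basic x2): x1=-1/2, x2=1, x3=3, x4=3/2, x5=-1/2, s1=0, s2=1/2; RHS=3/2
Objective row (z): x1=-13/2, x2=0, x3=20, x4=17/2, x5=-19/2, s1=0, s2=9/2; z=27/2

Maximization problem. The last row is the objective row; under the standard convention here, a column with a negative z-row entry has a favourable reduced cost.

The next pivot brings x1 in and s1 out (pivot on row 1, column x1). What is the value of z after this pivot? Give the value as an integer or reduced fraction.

Minimum ratio for x1: 28/4 = 7.
z changes by −(z-row coeff of x1)·ratio = −(-13/2)·7 = 91/2.
New z = 27/2 + (91/2) = 59.

59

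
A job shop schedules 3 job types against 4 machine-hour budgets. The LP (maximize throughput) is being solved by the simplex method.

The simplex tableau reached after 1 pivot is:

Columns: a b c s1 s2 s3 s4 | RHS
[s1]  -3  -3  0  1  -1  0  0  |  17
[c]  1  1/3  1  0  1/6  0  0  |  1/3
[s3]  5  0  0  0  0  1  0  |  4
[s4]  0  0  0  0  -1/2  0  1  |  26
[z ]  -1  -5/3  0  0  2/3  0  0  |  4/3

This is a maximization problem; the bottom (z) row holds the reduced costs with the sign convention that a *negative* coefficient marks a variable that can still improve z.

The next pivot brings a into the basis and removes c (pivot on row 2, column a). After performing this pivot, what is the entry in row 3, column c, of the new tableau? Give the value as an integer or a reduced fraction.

-5

Pivot element is row 2, column a: 1.
Normalize row 2: new (row 2, c) = 1/1 = 1.
row 3 ← row 3 − 5·(new row 2): 0 − 5·1 = -5.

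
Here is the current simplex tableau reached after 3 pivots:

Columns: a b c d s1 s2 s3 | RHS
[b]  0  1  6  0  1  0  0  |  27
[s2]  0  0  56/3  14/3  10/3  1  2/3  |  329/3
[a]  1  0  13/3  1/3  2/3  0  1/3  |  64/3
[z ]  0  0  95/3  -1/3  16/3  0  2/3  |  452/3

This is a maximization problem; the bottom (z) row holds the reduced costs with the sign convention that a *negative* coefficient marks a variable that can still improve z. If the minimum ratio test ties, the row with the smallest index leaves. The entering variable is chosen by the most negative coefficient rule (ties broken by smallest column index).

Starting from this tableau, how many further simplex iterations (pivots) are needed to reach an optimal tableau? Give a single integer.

pivot: d in, s2 out → z = 317/2
No improving column remains; optimal.

1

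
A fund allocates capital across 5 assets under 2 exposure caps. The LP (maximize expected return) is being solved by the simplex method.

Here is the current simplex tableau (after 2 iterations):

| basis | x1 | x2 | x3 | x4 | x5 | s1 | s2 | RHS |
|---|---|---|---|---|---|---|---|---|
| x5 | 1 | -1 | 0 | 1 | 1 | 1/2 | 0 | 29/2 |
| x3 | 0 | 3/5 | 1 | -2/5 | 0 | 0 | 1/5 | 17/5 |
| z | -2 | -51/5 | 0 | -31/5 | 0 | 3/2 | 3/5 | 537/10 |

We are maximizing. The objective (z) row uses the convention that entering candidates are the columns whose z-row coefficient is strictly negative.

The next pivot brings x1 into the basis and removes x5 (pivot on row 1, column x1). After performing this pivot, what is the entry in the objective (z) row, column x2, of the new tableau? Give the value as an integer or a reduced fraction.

-61/5

Pivot element is row 1, column x1: 1.
Normalize row 1: new (row 1, x2) = (-1)/1 = -1.
z-row ← z-row − (-2)·(new row 1): -51/5 − (-2)·(-1) = -61/5.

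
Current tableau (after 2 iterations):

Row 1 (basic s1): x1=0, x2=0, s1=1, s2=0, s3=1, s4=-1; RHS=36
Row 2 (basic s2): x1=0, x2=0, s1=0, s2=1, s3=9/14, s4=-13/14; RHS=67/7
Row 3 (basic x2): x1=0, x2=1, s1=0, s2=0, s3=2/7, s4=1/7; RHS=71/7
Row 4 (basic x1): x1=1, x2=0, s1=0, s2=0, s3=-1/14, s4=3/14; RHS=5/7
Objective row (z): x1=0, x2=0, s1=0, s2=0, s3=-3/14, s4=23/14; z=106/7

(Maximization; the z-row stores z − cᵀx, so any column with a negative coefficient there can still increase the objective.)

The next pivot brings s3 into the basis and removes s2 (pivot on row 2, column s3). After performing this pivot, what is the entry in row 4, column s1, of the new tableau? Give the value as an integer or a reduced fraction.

Pivot element is row 2, column s3: 9/14.
Normalize row 2: new (row 2, s1) = 0/(9/14) = 0.
row 4 ← row 4 − (-1/14)·(new row 2): 0 − (-1/14)·0 = 0.

0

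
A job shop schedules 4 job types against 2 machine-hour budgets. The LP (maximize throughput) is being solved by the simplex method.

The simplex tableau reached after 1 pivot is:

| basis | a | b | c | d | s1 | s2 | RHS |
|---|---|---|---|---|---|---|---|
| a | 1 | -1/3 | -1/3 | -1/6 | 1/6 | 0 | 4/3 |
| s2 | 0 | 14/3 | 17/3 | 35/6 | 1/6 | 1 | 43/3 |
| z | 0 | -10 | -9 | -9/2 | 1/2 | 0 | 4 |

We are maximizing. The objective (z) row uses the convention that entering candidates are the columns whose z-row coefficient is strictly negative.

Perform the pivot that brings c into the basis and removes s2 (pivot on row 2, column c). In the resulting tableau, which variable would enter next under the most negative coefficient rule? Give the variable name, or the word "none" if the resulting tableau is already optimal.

Pivot element 17/3. New z-row = old z-row − (-9)·(row 2/(17/3)).
Updated z-row coefficients: a: 0, b: -44/17, c: 0, d: 81/17, s1: 13/17, s2: 27/17.
The most negative is -44/17 in column b, so b would enter next.

b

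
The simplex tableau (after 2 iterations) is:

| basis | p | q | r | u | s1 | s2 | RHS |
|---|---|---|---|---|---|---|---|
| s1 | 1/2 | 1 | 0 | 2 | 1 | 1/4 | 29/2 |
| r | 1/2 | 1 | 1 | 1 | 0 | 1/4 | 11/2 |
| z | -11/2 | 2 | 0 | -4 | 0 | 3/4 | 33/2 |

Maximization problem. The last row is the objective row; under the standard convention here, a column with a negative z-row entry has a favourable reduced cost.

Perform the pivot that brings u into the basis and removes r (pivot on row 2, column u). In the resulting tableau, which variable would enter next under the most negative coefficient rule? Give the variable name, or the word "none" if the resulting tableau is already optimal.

Pivot element 1. New z-row = old z-row − (-4)·(row 2/1).
Updated z-row coefficients: p: -7/2, q: 6, r: 4, u: 0, s1: 0, s2: 7/4.
The most negative is -7/2 in column p, so p would enter next.

p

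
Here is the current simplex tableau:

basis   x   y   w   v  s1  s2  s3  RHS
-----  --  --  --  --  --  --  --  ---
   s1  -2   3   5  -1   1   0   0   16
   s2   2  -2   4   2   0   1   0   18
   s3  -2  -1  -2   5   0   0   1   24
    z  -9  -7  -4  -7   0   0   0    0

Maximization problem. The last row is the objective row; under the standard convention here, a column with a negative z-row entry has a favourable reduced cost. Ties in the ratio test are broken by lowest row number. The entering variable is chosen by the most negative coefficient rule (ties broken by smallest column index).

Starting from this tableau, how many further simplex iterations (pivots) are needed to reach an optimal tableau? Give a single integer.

2

pivot: x in, s2 out → z = 81
pivot: y in, s1 out → z = 625
No improving column remains; optimal.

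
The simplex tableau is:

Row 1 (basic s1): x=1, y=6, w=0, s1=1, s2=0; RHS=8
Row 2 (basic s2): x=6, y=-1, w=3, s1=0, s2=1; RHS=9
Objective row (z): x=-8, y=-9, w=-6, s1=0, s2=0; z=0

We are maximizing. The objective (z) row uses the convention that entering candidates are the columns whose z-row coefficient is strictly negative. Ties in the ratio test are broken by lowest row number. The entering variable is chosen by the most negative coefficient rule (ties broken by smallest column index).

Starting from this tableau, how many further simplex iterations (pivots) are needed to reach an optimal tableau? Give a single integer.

pivot: y in, s1 out → z = 12
pivot: x in, s2 out → z = 847/37
pivot: w in, x out → z = 98/3
No improving column remains; optimal.

3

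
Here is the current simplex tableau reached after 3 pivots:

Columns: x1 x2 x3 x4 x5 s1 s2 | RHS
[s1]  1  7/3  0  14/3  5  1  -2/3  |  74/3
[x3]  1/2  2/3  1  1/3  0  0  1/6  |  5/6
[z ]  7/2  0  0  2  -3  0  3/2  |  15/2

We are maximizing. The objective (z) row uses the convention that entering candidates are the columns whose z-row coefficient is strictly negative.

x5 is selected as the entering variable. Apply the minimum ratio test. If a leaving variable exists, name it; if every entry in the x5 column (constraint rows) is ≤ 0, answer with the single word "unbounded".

s1

Ratios: row 1 (s1): (74/3)/5 = 74/15; row 2 (x3): entry 0 ≤ 0, skip.
Minimum ratio is in the s1 row, so s1 leaves.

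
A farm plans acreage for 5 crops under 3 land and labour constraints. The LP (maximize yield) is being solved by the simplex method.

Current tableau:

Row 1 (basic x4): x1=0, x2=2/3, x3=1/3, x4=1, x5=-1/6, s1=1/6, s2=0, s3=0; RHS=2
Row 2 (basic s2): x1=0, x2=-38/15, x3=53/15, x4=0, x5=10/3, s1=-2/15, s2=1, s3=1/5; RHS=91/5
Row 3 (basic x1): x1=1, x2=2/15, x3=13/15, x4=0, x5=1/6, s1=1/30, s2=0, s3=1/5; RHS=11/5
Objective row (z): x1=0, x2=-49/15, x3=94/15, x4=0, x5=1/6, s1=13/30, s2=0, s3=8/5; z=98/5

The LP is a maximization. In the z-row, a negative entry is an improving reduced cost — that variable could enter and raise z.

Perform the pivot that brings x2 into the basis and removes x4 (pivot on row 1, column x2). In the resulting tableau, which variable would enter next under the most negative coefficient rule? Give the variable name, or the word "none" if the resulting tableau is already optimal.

Pivot element 2/3. New z-row = old z-row − (-49/15)·(row 1/(2/3)).
Updated z-row coefficients: x1: 0, x2: 0, x3: 79/10, x4: 49/10, x5: -13/20, s1: 5/4, s2: 0, s3: 8/5.
The most negative is -13/20 in column x5, so x5 would enter next.

x5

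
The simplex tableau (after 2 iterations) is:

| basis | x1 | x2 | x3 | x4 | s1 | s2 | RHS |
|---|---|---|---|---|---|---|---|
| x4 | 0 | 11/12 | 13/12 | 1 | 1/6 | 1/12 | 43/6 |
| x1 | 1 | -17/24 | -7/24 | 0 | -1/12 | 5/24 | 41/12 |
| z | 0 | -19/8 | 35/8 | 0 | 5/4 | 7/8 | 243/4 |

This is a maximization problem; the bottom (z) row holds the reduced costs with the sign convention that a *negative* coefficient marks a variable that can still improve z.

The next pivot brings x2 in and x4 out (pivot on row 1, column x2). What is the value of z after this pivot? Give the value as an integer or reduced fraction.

Minimum ratio for x2: (43/6)/(11/12) = 86/11.
z changes by −(z-row coeff of x2)·ratio = −(-19/8)·(86/11) = 817/44.
New z = 243/4 + (817/44) = 1745/22.

1745/22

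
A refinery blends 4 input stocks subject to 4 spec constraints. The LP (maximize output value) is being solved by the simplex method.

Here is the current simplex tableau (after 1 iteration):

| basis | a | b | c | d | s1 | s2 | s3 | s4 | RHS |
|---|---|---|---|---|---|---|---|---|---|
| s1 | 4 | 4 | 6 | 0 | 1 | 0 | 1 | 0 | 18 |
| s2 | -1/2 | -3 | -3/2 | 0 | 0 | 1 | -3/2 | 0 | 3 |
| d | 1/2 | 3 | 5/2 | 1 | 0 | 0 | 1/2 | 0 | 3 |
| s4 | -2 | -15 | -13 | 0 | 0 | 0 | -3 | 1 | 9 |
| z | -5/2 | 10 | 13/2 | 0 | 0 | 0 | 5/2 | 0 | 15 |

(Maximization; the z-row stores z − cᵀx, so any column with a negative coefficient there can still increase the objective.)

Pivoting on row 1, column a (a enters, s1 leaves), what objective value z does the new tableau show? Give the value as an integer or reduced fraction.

105/4

Minimum ratio for a: 18/4 = 9/2.
z changes by −(z-row coeff of a)·ratio = −(-5/2)·(9/2) = 45/4.
New z = 15 + (45/4) = 105/4.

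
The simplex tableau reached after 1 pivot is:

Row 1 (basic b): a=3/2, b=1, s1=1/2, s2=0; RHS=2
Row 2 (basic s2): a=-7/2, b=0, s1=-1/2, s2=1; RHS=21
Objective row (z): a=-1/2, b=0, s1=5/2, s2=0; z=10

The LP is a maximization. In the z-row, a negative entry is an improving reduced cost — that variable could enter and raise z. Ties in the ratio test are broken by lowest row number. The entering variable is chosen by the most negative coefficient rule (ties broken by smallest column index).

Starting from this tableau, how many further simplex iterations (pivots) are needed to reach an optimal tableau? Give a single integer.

pivot: a in, b out → z = 32/3
No improving column remains; optimal.

1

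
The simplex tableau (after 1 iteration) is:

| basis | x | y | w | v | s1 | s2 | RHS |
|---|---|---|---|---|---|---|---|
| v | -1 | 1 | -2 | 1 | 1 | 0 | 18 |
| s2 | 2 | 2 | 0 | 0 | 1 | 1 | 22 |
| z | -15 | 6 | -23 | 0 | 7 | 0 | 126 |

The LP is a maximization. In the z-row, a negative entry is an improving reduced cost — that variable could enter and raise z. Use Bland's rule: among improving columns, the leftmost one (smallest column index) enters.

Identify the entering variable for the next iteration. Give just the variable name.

x

Objective-row coefficients: x: -15, y: 6, w: -23, v: 0, s1: 7, s2: 0.
Improving columns: x, w. Bland's rule picks the smallest column index → x.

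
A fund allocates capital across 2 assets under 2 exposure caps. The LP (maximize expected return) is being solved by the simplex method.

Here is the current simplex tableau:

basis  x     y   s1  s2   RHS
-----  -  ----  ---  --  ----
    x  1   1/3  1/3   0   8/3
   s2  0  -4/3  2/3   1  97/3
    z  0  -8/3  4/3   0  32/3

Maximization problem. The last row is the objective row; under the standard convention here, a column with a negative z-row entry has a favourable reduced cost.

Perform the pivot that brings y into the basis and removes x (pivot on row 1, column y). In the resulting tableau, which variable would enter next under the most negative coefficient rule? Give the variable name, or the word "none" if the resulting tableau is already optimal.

none

Pivot element 1/3. New z-row = old z-row − (-8/3)·(row 1/(1/3)).
Updated z-row coefficients: x: 8, y: 0, s1: 4, s2: 0.
No coefficient is strictly negative; the tableau after this pivot is optimal.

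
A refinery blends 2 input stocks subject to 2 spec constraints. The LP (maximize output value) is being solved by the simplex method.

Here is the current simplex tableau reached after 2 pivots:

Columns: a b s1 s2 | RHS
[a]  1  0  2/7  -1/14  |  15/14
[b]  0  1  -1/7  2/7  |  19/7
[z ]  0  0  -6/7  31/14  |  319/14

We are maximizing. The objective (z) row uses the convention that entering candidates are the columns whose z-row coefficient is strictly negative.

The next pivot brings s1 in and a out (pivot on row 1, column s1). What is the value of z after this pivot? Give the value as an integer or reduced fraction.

Minimum ratio for s1: (15/14)/(2/7) = 15/4.
z changes by −(z-row coeff of s1)·ratio = −(-6/7)·(15/4) = 45/14.
New z = 319/14 + (45/14) = 26.

26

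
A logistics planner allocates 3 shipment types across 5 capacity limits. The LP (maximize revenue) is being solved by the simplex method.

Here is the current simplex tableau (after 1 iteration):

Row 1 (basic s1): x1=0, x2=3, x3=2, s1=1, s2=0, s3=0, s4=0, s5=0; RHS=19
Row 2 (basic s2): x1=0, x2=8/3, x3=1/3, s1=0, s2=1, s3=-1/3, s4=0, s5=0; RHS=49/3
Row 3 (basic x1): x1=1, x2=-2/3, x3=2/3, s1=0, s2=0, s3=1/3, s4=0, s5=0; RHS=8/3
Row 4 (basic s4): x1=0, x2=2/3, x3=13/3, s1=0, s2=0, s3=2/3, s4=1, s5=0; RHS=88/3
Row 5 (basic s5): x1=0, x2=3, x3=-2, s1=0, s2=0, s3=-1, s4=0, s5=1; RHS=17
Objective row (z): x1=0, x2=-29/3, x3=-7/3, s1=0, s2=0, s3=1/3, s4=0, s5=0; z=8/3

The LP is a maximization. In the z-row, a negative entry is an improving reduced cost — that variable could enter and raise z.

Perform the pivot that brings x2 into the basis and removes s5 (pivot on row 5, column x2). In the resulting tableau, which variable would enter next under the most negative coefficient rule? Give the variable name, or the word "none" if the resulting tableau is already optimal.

x3

Pivot element 3. New z-row = old z-row − (-29/3)·(row 5/3).
Updated z-row coefficients: x1: 0, x2: 0, x3: -79/9, s1: 0, s2: 0, s3: -26/9, s4: 0, s5: 29/9.
The most negative is -79/9 in column x3, so x3 would enter next.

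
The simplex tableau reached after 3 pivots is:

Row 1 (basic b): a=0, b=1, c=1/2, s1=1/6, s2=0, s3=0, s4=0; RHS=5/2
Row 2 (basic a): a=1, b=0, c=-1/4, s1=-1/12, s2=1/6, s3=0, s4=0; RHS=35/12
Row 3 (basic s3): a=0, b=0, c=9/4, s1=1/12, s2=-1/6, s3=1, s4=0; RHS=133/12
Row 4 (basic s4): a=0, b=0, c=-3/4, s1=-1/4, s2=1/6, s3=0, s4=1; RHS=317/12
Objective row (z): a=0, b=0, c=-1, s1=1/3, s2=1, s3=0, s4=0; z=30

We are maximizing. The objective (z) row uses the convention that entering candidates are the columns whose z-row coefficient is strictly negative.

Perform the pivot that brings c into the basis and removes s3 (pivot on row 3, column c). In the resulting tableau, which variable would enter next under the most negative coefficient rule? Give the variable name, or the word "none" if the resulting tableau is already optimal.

Pivot element 9/4. New z-row = old z-row − (-1)·(row 3/(9/4)).
Updated z-row coefficients: a: 0, b: 0, c: 0, s1: 10/27, s2: 25/27, s3: 4/9, s4: 0.
No coefficient is strictly negative; the tableau after this pivot is optimal.

none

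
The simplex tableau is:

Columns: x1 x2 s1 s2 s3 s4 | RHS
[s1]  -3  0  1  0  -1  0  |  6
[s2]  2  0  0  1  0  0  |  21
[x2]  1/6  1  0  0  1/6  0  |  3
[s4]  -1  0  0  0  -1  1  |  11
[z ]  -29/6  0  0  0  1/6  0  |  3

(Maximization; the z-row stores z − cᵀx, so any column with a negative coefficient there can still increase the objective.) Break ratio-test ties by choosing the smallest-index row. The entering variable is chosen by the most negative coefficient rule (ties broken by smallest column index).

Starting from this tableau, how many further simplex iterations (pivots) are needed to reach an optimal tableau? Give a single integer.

pivot: x1 in, s2 out → z = 215/4
No improving column remains; optimal.

1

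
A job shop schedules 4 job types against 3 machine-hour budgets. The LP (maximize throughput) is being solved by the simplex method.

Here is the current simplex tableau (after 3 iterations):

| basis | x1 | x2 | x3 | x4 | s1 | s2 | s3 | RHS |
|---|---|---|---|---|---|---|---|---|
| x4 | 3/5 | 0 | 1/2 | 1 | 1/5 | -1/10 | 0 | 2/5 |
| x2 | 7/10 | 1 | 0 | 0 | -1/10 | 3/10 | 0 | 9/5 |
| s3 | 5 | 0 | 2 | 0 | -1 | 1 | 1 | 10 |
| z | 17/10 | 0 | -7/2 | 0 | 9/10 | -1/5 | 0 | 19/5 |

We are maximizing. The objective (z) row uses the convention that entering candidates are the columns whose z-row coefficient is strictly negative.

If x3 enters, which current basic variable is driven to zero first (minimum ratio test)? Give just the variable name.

x4

Ratios: row 1 (x4): (2/5)/(1/2) = 4/5; row 2 (x2): entry 0 ≤ 0, skip; row 3 (s3): 10/2 = 5.
Minimum ratio 4/5 is in the x4 row, so x4 leaves.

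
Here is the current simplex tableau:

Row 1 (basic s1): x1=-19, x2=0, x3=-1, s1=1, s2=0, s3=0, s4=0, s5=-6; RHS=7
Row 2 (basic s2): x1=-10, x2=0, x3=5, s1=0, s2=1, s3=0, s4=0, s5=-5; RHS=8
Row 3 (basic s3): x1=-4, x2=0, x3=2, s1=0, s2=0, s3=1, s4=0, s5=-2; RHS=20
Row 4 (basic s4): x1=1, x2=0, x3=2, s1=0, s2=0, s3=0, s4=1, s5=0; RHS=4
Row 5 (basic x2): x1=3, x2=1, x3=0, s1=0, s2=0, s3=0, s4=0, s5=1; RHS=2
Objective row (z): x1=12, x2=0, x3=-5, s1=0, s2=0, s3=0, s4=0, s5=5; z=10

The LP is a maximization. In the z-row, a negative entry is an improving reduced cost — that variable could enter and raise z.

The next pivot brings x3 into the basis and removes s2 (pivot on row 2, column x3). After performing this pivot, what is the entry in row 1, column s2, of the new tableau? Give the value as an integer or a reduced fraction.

1/5

Pivot element is row 2, column x3: 5.
Normalize row 2: new (row 2, s2) = 1/5 = 1/5.
row 1 ← row 1 − (-1)·(new row 2): 0 − (-1)·(1/5) = 1/5.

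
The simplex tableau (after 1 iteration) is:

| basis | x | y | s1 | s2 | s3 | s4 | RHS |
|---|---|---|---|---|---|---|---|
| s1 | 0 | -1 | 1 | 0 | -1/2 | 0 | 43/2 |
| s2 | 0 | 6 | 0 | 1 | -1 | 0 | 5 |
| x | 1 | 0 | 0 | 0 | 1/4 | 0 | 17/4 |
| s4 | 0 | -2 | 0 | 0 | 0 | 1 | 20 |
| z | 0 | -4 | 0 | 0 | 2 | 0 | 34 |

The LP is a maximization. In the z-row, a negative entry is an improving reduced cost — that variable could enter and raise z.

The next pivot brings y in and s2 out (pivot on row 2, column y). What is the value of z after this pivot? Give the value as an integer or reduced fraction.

Minimum ratio for y: 5/6 = 5/6.
z changes by −(z-row coeff of y)·ratio = −(-4)·(5/6) = 10/3.
New z = 34 + (10/3) = 112/3.

112/3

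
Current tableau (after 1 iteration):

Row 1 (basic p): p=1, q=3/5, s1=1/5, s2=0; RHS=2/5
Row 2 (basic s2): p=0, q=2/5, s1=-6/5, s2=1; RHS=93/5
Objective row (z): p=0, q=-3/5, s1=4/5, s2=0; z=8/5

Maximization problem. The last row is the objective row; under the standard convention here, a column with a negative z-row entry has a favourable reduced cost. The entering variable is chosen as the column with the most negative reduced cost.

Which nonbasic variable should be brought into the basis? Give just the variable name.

q

Objective-row coefficients: p: 0, q: -3/5, s1: 4/5, s2: 0.
The most negative is -3/5 in column q, so q enters.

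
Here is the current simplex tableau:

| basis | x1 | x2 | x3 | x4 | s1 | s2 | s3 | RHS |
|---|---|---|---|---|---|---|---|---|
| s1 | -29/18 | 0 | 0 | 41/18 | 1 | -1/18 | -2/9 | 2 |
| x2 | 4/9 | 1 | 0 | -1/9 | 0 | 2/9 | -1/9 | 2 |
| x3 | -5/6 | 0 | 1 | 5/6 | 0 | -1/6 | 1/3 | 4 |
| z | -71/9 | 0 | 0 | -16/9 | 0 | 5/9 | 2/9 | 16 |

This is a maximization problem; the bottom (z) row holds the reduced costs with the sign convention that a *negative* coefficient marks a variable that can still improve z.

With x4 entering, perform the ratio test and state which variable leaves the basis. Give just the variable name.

s1

Ratios: row 1 (s1): 2/(41/18) = 36/41; row 2 (x2): entry -1/9 ≤ 0, skip; row 3 (x3): 4/(5/6) = 24/5.
Minimum ratio 36/41 is in the s1 row, so s1 leaves.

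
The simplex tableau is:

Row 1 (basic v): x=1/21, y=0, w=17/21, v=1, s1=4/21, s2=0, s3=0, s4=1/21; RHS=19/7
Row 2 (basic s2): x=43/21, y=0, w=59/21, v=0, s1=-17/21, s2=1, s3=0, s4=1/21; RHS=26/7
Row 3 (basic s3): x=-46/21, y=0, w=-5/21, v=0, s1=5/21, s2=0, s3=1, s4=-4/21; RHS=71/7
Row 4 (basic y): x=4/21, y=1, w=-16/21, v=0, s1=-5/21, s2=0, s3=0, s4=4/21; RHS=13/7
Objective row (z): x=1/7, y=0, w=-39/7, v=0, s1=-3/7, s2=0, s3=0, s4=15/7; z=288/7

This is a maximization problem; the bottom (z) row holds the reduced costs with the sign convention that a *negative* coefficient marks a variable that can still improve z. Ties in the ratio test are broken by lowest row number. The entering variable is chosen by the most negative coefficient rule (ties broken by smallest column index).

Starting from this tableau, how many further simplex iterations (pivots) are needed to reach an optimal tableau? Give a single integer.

pivot: w in, s2 out → z = 2862/59
pivot: s1 in, v out → z = 282/5
No improving column remains; optimal.

2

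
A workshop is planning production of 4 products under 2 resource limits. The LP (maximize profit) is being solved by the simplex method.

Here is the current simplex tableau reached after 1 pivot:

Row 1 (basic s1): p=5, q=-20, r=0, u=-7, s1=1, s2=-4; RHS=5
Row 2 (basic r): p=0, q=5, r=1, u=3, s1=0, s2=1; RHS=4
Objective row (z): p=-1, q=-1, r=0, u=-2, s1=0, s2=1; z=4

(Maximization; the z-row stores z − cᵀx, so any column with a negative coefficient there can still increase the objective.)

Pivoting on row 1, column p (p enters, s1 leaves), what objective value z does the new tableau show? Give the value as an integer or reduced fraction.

5

Minimum ratio for p: 5/5 = 1.
z changes by −(z-row coeff of p)·ratio = −(-1)·1 = 1.
New z = 4 + 1 = 5.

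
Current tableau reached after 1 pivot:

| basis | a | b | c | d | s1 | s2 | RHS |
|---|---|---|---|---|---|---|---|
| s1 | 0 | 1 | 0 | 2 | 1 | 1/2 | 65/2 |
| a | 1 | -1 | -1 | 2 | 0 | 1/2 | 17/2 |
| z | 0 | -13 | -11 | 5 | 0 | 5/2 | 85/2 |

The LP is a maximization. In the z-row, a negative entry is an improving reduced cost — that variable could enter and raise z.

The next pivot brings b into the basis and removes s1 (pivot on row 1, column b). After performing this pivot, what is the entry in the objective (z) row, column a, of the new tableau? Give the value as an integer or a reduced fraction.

0

Pivot element is row 1, column b: 1.
Normalize row 1: new (row 1, a) = 0/1 = 0.
z-row ← z-row − (-13)·(new row 1): 0 − (-13)·0 = 0.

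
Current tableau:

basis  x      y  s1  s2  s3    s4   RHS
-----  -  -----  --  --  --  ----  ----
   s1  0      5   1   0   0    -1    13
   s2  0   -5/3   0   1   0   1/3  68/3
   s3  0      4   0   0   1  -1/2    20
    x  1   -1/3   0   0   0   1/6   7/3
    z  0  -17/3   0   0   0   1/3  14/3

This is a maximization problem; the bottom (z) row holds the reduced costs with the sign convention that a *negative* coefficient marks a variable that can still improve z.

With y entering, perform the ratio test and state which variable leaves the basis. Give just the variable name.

Ratios: row 1 (s1): 13/5 = 13/5; row 2 (s2): entry -5/3 ≤ 0, skip; row 3 (s3): 20/4 = 5; row 4 (x): entry -1/3 ≤ 0, skip.
Minimum ratio 13/5 is in the s1 row, so s1 leaves.

s1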